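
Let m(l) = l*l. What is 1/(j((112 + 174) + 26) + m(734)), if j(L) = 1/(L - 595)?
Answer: 283/152467947 ≈ 1.8561e-6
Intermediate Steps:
m(l) = l²
j(L) = 1/(-595 + L)
1/(j((112 + 174) + 26) + m(734)) = 1/(1/(-595 + ((112 + 174) + 26)) + 734²) = 1/(1/(-595 + (286 + 26)) + 538756) = 1/(1/(-595 + 312) + 538756) = 1/(1/(-283) + 538756) = 1/(-1/283 + 538756) = 1/(152467947/283) = 283/152467947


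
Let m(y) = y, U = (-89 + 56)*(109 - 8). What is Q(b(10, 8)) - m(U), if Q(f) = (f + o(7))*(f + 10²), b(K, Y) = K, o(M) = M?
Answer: 5203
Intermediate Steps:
Q(f) = (7 + f)*(100 + f) (Q(f) = (f + 7)*(f + 10²) = (7 + f)*(f + 100) = (7 + f)*(100 + f))
U = -3333 (U = -33*101 = -3333)
Q(b(10, 8)) - m(U) = (700 + 10² + 107*10) - 1*(-3333) = (700 + 100 + 1070) + 3333 = 1870 + 3333 = 5203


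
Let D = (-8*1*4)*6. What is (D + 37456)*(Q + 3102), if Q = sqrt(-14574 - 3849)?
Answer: 115592928 + 111792*I*sqrt(2047) ≈ 1.1559e+8 + 5.0579e+6*I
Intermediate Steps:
Q = 3*I*sqrt(2047) (Q = sqrt(-18423) = 3*I*sqrt(2047) ≈ 135.73*I)
D = -192 (D = -8*4*6 = -32*6 = -192)
(D + 37456)*(Q + 3102) = (-192 + 37456)*(3*I*sqrt(2047) + 3102) = 37264*(3102 + 3*I*sqrt(2047)) = 115592928 + 111792*I*sqrt(2047)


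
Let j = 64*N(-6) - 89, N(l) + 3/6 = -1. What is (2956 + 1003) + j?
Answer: 3774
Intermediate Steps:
N(l) = -3/2 (N(l) = -½ - 1 = -3/2)
j = -185 (j = 64*(-3/2) - 89 = -96 - 89 = -185)
(2956 + 1003) + j = (2956 + 1003) - 185 = 3959 - 185 = 3774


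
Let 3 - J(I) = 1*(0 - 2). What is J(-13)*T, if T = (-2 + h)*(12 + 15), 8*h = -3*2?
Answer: -1485/4 ≈ -371.25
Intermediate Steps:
J(I) = 5 (J(I) = 3 - (0 - 2) = 3 - (-2) = 3 - 1*(-2) = 3 + 2 = 5)
h = -3/4 (h = (-3*2)/8 = (1/8)*(-6) = -3/4 ≈ -0.75000)
T = -297/4 (T = (-2 - 3/4)*(12 + 15) = -11/4*27 = -297/4 ≈ -74.250)
J(-13)*T = 5*(-297/4) = -1485/4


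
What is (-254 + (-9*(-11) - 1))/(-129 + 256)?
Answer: -156/127 ≈ -1.2283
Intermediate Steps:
(-254 + (-9*(-11) - 1))/(-129 + 256) = (-254 + (99 - 1))/127 = (-254 + 98)*(1/127) = -156*1/127 = -156/127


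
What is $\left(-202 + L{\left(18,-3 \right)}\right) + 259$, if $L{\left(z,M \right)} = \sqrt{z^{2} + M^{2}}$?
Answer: $57 + 3 \sqrt{37} \approx 75.248$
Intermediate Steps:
$L{\left(z,M \right)} = \sqrt{M^{2} + z^{2}}$
$\left(-202 + L{\left(18,-3 \right)}\right) + 259 = \left(-202 + \sqrt{\left(-3\right)^{2} + 18^{2}}\right) + 259 = \left(-202 + \sqrt{9 + 324}\right) + 259 = \left(-202 + \sqrt{333}\right) + 259 = \left(-202 + 3 \sqrt{37}\right) + 259 = 57 + 3 \sqrt{37}$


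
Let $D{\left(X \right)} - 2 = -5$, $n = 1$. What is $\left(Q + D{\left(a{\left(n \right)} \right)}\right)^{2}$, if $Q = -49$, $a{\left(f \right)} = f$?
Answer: $2704$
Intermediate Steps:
$D{\left(X \right)} = -3$ ($D{\left(X \right)} = 2 - 5 = -3$)
$\left(Q + D{\left(a{\left(n \right)} \right)}\right)^{2} = \left(-49 - 3\right)^{2} = \left(-52\right)^{2} = 2704$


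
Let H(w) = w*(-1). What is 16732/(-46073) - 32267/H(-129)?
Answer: -1488795919/5943417 ≈ -250.49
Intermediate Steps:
H(w) = -w
16732/(-46073) - 32267/H(-129) = 16732/(-46073) - 32267/((-1*(-129))) = 16732*(-1/46073) - 32267/129 = -16732/46073 - 32267*1/129 = -16732/46073 - 32267/129 = -1488795919/5943417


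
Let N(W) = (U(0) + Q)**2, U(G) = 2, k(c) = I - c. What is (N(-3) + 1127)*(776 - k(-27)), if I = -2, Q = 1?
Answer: 853136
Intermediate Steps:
k(c) = -2 - c
N(W) = 9 (N(W) = (2 + 1)**2 = 3**2 = 9)
(N(-3) + 1127)*(776 - k(-27)) = (9 + 1127)*(776 - (-2 - 1*(-27))) = 1136*(776 - (-2 + 27)) = 1136*(776 - 1*25) = 1136*(776 - 25) = 1136*751 = 853136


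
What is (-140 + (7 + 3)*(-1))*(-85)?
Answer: 12750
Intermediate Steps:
(-140 + (7 + 3)*(-1))*(-85) = (-140 + 10*(-1))*(-85) = (-140 - 10)*(-85) = -150*(-85) = 12750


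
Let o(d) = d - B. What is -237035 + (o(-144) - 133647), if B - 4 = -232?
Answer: -370598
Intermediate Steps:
B = -228 (B = 4 - 232 = -228)
o(d) = 228 + d (o(d) = d - 1*(-228) = d + 228 = 228 + d)
-237035 + (o(-144) - 133647) = -237035 + ((228 - 144) - 133647) = -237035 + (84 - 133647) = -237035 - 133563 = -370598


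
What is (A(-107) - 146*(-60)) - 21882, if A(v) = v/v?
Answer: -13121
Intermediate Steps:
A(v) = 1
(A(-107) - 146*(-60)) - 21882 = (1 - 146*(-60)) - 21882 = (1 + 8760) - 21882 = 8761 - 21882 = -13121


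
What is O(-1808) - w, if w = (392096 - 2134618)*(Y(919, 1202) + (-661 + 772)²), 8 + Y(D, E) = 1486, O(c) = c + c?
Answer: 24045057462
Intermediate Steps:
O(c) = 2*c
Y(D, E) = 1478 (Y(D, E) = -8 + 1486 = 1478)
w = -24045061078 (w = (392096 - 2134618)*(1478 + (-661 + 772)²) = -1742522*(1478 + 111²) = -1742522*(1478 + 12321) = -1742522*13799 = -24045061078)
O(-1808) - w = 2*(-1808) - 1*(-24045061078) = -3616 + 24045061078 = 24045057462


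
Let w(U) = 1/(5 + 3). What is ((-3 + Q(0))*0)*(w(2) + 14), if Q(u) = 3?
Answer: 0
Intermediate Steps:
w(U) = ⅛ (w(U) = 1/8 = ⅛)
((-3 + Q(0))*0)*(w(2) + 14) = ((-3 + 3)*0)*(⅛ + 14) = (0*0)*(113/8) = 0*(113/8) = 0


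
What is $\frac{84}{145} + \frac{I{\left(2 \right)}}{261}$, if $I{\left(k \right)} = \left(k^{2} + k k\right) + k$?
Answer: $\frac{806}{1305} \approx 0.61762$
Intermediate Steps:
$I{\left(k \right)} = k + 2 k^{2}$ ($I{\left(k \right)} = \left(k^{2} + k^{2}\right) + k = 2 k^{2} + k = k + 2 k^{2}$)
$\frac{84}{145} + \frac{I{\left(2 \right)}}{261} = \frac{84}{145} + \frac{2 \left(1 + 2 \cdot 2\right)}{261} = 84 \cdot \frac{1}{145} + 2 \left(1 + 4\right) \frac{1}{261} = \frac{84}{145} + 2 \cdot 5 \cdot \frac{1}{261} = \frac{84}{145} + 10 \cdot \frac{1}{261} = \frac{84}{145} + \frac{10}{261} = \frac{806}{1305}$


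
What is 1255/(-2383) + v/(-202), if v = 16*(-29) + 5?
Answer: 840287/481366 ≈ 1.7456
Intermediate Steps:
v = -459 (v = -464 + 5 = -459)
1255/(-2383) + v/(-202) = 1255/(-2383) - 459/(-202) = 1255*(-1/2383) - 459*(-1/202) = -1255/2383 + 459/202 = 840287/481366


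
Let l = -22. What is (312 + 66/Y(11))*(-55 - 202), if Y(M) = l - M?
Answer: -79670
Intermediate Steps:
Y(M) = -22 - M
(312 + 66/Y(11))*(-55 - 202) = (312 + 66/(-22 - 1*11))*(-55 - 202) = (312 + 66/(-22 - 11))*(-257) = (312 + 66/(-33))*(-257) = (312 + 66*(-1/33))*(-257) = (312 - 2)*(-257) = 310*(-257) = -79670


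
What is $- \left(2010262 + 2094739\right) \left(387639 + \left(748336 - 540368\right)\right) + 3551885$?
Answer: $-2444963778722$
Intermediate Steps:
$- \left(2010262 + 2094739\right) \left(387639 + \left(748336 - 540368\right)\right) + 3551885 = - 4105001 \left(387639 + 207968\right) + 3551885 = - 4105001 \cdot 595607 + 3551885 = \left(-1\right) 2444967330607 + 3551885 = -2444967330607 + 3551885 = -2444963778722$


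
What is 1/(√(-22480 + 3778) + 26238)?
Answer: 4373/114741891 - I*√2078/229483782 ≈ 3.8112e-5 - 1.9864e-7*I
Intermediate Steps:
1/(√(-22480 + 3778) + 26238) = 1/(√(-18702) + 26238) = 1/(3*I*√2078 + 26238) = 1/(26238 + 3*I*√2078)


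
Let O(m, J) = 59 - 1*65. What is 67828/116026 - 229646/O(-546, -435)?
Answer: 6661328441/174039 ≈ 38275.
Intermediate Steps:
O(m, J) = -6 (O(m, J) = 59 - 65 = -6)
67828/116026 - 229646/O(-546, -435) = 67828/116026 - 229646/(-6) = 67828*(1/116026) - 229646*(-1/6) = 33914/58013 + 114823/3 = 6661328441/174039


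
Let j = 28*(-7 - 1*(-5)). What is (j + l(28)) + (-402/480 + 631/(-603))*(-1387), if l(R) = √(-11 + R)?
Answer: 123350507/48240 + √17 ≈ 2561.1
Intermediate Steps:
j = -56 (j = 28*(-7 + 5) = 28*(-2) = -56)
(j + l(28)) + (-402/480 + 631/(-603))*(-1387) = (-56 + √(-11 + 28)) + (-402/480 + 631/(-603))*(-1387) = (-56 + √17) + (-402*1/480 + 631*(-1/603))*(-1387) = (-56 + √17) + (-67/80 - 631/603)*(-1387) = (-56 + √17) - 90881/48240*(-1387) = (-56 + √17) + 126051947/48240 = 123350507/48240 + √17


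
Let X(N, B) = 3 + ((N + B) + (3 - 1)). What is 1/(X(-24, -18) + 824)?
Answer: 1/787 ≈ 0.0012706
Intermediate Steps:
X(N, B) = 5 + B + N (X(N, B) = 3 + ((B + N) + 2) = 3 + (2 + B + N) = 5 + B + N)
1/(X(-24, -18) + 824) = 1/((5 - 18 - 24) + 824) = 1/(-37 + 824) = 1/787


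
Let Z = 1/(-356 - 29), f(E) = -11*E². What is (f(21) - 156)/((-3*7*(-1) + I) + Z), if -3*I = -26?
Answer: -5783085/34262 ≈ -168.79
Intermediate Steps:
I = 26/3 (I = -⅓*(-26) = 26/3 ≈ 8.6667)
Z = -1/385 (Z = 1/(-385) = -1/385 ≈ -0.0025974)
(f(21) - 156)/((-3*7*(-1) + I) + Z) = (-11*21² - 156)/((-3*7*(-1) + 26/3) - 1/385) = (-11*441 - 156)/((-21*(-1) + 26/3) - 1/385) = (-4851 - 156)/((21 + 26/3) - 1/385) = -5007/(89/3 - 1/385) = -5007/34262/1155 = -5007*1155/34262 = -5783085/34262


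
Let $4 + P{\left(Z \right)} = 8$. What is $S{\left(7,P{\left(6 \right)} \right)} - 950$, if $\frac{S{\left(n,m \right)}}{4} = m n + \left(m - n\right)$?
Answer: $-850$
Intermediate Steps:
$P{\left(Z \right)} = 4$ ($P{\left(Z \right)} = -4 + 8 = 4$)
$S{\left(n,m \right)} = - 4 n + 4 m + 4 m n$ ($S{\left(n,m \right)} = 4 \left(m n + \left(m - n\right)\right) = 4 \left(m - n + m n\right) = - 4 n + 4 m + 4 m n$)
$S{\left(7,P{\left(6 \right)} \right)} - 950 = \left(\left(-4\right) 7 + 4 \cdot 4 + 4 \cdot 4 \cdot 7\right) - 950 = \left(-28 + 16 + 112\right) - 950 = 100 - 950 = -850$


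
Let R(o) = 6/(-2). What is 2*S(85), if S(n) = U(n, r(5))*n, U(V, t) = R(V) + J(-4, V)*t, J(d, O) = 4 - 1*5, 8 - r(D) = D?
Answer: -1020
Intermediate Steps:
r(D) = 8 - D
J(d, O) = -1 (J(d, O) = 4 - 5 = -1)
R(o) = -3 (R(o) = 6*(-1/2) = -3)
U(V, t) = -3 - t
S(n) = -6*n (S(n) = (-3 - (8 - 1*5))*n = (-3 - (8 - 5))*n = (-3 - 1*3)*n = (-3 - 3)*n = -6*n)
2*S(85) = 2*(-6*85) = 2*(-510) = -1020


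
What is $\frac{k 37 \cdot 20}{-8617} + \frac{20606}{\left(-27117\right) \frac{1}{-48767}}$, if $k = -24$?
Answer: $\frac{8659642872754}{233667189} \approx 37060.0$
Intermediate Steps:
$\frac{k 37 \cdot 20}{-8617} + \frac{20606}{\left(-27117\right) \frac{1}{-48767}} = \frac{\left(-24\right) 37 \cdot 20}{-8617} + \frac{20606}{\left(-27117\right) \frac{1}{-48767}} = \left(-888\right) 20 \left(- \frac{1}{8617}\right) + \frac{20606}{\left(-27117\right) \left(- \frac{1}{48767}\right)} = \left(-17760\right) \left(- \frac{1}{8617}\right) + \frac{20606}{\frac{27117}{48767}} = \frac{17760}{8617} + 20606 \cdot \frac{48767}{27117} = \frac{17760}{8617} + \frac{1004892802}{27117} = \frac{8659642872754}{233667189}$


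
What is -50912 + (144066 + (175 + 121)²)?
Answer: 180770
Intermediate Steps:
-50912 + (144066 + (175 + 121)²) = -50912 + (144066 + 296²) = -50912 + (144066 + 87616) = -50912 + 231682 = 180770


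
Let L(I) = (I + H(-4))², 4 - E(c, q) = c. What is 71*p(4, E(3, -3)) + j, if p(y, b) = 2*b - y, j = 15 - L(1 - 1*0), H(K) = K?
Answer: -136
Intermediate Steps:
E(c, q) = 4 - c
L(I) = (-4 + I)² (L(I) = (I - 4)² = (-4 + I)²)
j = 6 (j = 15 - (-4 + (1 - 1*0))² = 15 - (-4 + (1 + 0))² = 15 - (-4 + 1)² = 15 - 1*(-3)² = 15 - 1*9 = 15 - 9 = 6)
p(y, b) = -y + 2*b
71*p(4, E(3, -3)) + j = 71*(-1*4 + 2*(4 - 1*3)) + 6 = 71*(-4 + 2*(4 - 3)) + 6 = 71*(-4 + 2*1) + 6 = 71*(-4 + 2) + 6 = 71*(-2) + 6 = -142 + 6 = -136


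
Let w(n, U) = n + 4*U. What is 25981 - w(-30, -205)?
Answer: 26831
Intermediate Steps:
25981 - w(-30, -205) = 25981 - (-30 + 4*(-205)) = 25981 - (-30 - 820) = 25981 - 1*(-850) = 25981 + 850 = 26831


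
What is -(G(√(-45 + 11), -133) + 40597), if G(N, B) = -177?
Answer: -40420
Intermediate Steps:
-(G(√(-45 + 11), -133) + 40597) = -(-177 + 40597) = -1*40420 = -40420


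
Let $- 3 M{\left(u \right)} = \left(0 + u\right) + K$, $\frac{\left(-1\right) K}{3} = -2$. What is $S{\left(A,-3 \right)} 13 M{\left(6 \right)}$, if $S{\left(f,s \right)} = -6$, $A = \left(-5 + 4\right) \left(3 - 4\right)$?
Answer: $312$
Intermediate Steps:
$K = 6$ ($K = \left(-3\right) \left(-2\right) = 6$)
$A = 1$ ($A = \left(-1\right) \left(-1\right) = 1$)
$M{\left(u \right)} = -2 - \frac{u}{3}$ ($M{\left(u \right)} = - \frac{\left(0 + u\right) + 6}{3} = - \frac{u + 6}{3} = - \frac{6 + u}{3} = -2 - \frac{u}{3}$)
$S{\left(A,-3 \right)} 13 M{\left(6 \right)} = \left(-6\right) 13 \left(-2 - 2\right) = - 78 \left(-2 - 2\right) = \left(-78\right) \left(-4\right) = 312$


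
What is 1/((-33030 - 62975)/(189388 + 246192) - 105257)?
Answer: -87116/9169588013 ≈ -9.5005e-6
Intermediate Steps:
1/((-33030 - 62975)/(189388 + 246192) - 105257) = 1/(-96005/435580 - 105257) = 1/(-96005*1/435580 - 105257) = 1/(-19201/87116 - 105257) = 1/(-9169588013/87116) = -87116/9169588013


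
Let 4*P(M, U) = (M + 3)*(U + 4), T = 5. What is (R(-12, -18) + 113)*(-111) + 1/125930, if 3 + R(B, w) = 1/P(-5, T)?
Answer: -4603497077/377790 ≈ -12185.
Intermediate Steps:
P(M, U) = (3 + M)*(4 + U)/4 (P(M, U) = ((M + 3)*(U + 4))/4 = ((3 + M)*(4 + U))/4 = (3 + M)*(4 + U)/4)
R(B, w) = -29/9 (R(B, w) = -3 + 1/(3 - 5 + (¾)*5 + (¼)*(-5)*5) = -3 + 1/(3 - 5 + 15/4 - 25/4) = -3 + 1/(-9/2) = -3 - 2/9 = -29/9)
(R(-12, -18) + 113)*(-111) + 1/125930 = (-29/9 + 113)*(-111) + 1/125930 = (988/9)*(-111) + 1/125930 = -36556/3 + 1/125930 = -4603497077/377790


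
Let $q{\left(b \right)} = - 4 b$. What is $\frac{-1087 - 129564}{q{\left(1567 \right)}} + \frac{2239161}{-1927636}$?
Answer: $\frac{14863281868}{755151403} \approx 19.683$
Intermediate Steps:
$\frac{-1087 - 129564}{q{\left(1567 \right)}} + \frac{2239161}{-1927636} = \frac{-1087 - 129564}{\left(-4\right) 1567} + \frac{2239161}{-1927636} = \frac{-1087 - 129564}{-6268} + 2239161 \left(- \frac{1}{1927636}\right) = \left(-130651\right) \left(- \frac{1}{6268}\right) - \frac{2239161}{1927636} = \frac{130651}{6268} - \frac{2239161}{1927636} = \frac{14863281868}{755151403}$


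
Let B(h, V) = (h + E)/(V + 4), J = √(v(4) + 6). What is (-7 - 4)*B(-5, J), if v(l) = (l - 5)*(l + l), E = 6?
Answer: -22/9 + 11*I*√2/18 ≈ -2.4444 + 0.86424*I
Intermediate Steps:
v(l) = 2*l*(-5 + l) (v(l) = (-5 + l)*(2*l) = 2*l*(-5 + l))
J = I*√2 (J = √(2*4*(-5 + 4) + 6) = √(2*4*(-1) + 6) = √(-8 + 6) = √(-2) = I*√2 ≈ 1.4142*I)
B(h, V) = (6 + h)/(4 + V) (B(h, V) = (h + 6)/(V + 4) = (6 + h)/(4 + V))
(-7 - 4)*B(-5, J) = (-7 - 4)*((6 - 5)/(4 + I*√2)) = -11/(4 + I*√2)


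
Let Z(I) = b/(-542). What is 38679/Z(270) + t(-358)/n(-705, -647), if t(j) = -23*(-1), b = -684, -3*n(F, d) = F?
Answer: 821093327/26790 ≈ 30649.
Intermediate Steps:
n(F, d) = -F/3
t(j) = 23
Z(I) = 342/271 (Z(I) = -684/(-542) = -684*(-1/542) = 342/271)
38679/Z(270) + t(-358)/n(-705, -647) = 38679/(342/271) + 23/((-⅓*(-705))) = 38679*(271/342) + 23/235 = 3494003/114 + 23*(1/235) = 3494003/114 + 23/235 = 821093327/26790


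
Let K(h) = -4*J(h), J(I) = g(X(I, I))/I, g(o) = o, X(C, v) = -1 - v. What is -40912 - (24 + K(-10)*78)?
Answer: -206084/5 ≈ -41217.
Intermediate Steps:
J(I) = (-1 - I)/I
K(h) = -4*(-1 - h)/h
-40912 - (24 + K(-10)*78) = -40912 - (24 + (4 + 4/(-10))*78) = -40912 - (24 + (4 + 4*(-1/10))*78) = -40912 - (24 + (4 - 2/5)*78) = -40912 - (24 + (18/5)*78) = -40912 - (24 + 1404/5) = -40912 - 1*1524/5 = -40912 - 1524/5 = -206084/5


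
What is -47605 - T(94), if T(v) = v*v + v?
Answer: -56535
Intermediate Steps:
T(v) = v + v² (T(v) = v² + v = v + v²)
-47605 - T(94) = -47605 - 94*(1 + 94) = -47605 - 94*95 = -47605 - 1*8930 = -47605 - 8930 = -56535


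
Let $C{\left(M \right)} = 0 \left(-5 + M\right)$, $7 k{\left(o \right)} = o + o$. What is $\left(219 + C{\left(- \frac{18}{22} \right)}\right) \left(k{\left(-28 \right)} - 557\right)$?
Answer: $-123735$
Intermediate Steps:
$k{\left(o \right)} = \frac{2 o}{7}$ ($k{\left(o \right)} = \frac{o + o}{7} = \frac{2 o}{7}$)
$C{\left(M \right)} = 0$
$\left(219 + C{\left(- \frac{18}{22} \right)}\right) \left(k{\left(-28 \right)} - 557\right) = \left(219 + 0\right) \left(\frac{2}{7} \left(-28\right) - 557\right) = 219 \left(-8 - 557\right) = 219 \left(-565\right) = -123735$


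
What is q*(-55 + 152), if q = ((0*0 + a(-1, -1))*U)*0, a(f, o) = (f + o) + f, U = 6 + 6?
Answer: 0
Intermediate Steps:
U = 12
a(f, o) = o + 2*f
q = 0 (q = ((0*0 + (-1 + 2*(-1)))*12)*0 = ((0 + (-1 - 2))*12)*0 = ((0 - 3)*12)*0 = -3*12*0 = -36*0 = 0)
q*(-55 + 152) = 0*(-55 + 152) = 0*97 = 0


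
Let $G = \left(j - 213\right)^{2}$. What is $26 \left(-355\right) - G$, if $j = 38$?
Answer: $-39855$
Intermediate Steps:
$G = 30625$ ($G = \left(38 - 213\right)^{2} = \left(-175\right)^{2} = 30625$)
$26 \left(-355\right) - G = 26 \left(-355\right) - 30625 = -9230 - 30625 = -39855$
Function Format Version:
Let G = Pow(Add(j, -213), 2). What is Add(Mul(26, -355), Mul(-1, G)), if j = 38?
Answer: -39855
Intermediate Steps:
G = 30625 (G = Pow(Add(38, -213), 2) = Pow(-175, 2) = 30625)
Add(Mul(26, -355), Mul(-1, G)) = Add(Mul(26, -355), Mul(-1, 30625)) = Add(-9230, -30625) = -39855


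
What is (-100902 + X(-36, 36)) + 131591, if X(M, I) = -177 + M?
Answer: 30476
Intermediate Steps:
(-100902 + X(-36, 36)) + 131591 = (-100902 + (-177 - 36)) + 131591 = (-100902 - 213) + 131591 = -101115 + 131591 = 30476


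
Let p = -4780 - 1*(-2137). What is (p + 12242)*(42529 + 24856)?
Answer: 646828615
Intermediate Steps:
p = -2643 (p = -4780 + 2137 = -2643)
(p + 12242)*(42529 + 24856) = (-2643 + 12242)*(42529 + 24856) = 9599*67385 = 646828615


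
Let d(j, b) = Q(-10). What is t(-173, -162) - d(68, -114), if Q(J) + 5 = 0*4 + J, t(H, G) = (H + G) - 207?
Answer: -527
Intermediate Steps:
t(H, G) = -207 + G + H (t(H, G) = (G + H) - 207 = -207 + G + H)
Q(J) = -5 + J (Q(J) = -5 + (0*4 + J) = -5 + (0 + J) = -5 + J)
d(j, b) = -15 (d(j, b) = -5 - 10 = -15)
t(-173, -162) - d(68, -114) = (-207 - 162 - 173) - 1*(-15) = -542 + 15 = -527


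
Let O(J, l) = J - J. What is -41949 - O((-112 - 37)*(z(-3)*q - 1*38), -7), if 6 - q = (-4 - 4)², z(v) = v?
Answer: -41949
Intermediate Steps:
q = -58 (q = 6 - (-4 - 4)² = 6 - 1*(-8)² = 6 - 1*64 = 6 - 64 = -58)
O(J, l) = 0
-41949 - O((-112 - 37)*(z(-3)*q - 1*38), -7) = -41949 - 1*0 = -41949 + 0 = -41949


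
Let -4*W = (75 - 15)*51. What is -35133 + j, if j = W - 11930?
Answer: -47828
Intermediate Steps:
W = -765 (W = -(75 - 15)*51/4 = -15*51 = -1/4*3060 = -765)
j = -12695 (j = -765 - 11930 = -12695)
-35133 + j = -35133 - 12695 = -47828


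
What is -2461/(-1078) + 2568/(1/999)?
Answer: 2765538157/1078 ≈ 2.5654e+6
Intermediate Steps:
-2461/(-1078) + 2568/(1/999) = -2461*(-1/1078) + 2568/(1/999) = 2461/1078 + 2568*999 = 2461/1078 + 2565432 = 2765538157/1078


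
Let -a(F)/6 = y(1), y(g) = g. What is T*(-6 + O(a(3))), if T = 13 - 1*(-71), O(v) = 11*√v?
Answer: -504 + 924*I*√6 ≈ -504.0 + 2263.3*I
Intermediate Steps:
a(F) = -6 (a(F) = -6*1 = -6)
T = 84 (T = 13 + 71 = 84)
T*(-6 + O(a(3))) = 84*(-6 + 11*√(-6)) = 84*(-6 + 11*(I*√6)) = 84*(-6 + 11*I*√6) = -504 + 924*I*√6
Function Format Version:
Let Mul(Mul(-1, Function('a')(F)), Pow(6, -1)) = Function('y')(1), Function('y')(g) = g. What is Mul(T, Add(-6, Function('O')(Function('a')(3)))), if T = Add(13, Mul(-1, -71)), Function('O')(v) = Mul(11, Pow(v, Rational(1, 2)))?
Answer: Add(-504, Mul(924, I, Pow(6, Rational(1, 2)))) ≈ Add(-504.00, Mul(2263.3, I))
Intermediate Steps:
Function('a')(F) = -6 (Function('a')(F) = Mul(-6, 1) = -6)
T = 84 (T = Add(13, 71) = 84)
Mul(T, Add(-6, Function('O')(Function('a')(3)))) = Mul(84, Add(-6, Mul(11, Pow(-6, Rational(1, 2))))) = Mul(84, Add(-6, Mul(11, Mul(I, Pow(6, Rational(1, 2)))))) = Mul(84, Add(-6, Mul(11, I, Pow(6, Rational(1, 2))))) = Add(-504, Mul(924, I, Pow(6, Rational(1, 2))))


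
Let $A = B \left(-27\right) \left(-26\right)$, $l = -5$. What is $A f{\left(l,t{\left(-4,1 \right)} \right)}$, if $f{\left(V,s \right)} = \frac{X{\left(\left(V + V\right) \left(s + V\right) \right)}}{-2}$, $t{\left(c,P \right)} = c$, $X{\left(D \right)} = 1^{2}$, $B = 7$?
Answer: $-2457$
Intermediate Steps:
$X{\left(D \right)} = 1$
$f{\left(V,s \right)} = - \frac{1}{2}$ ($f{\left(V,s \right)} = 1 \frac{1}{-2} = 1 \left(- \frac{1}{2}\right) = - \frac{1}{2}$)
$A = 4914$ ($A = 7 \left(-27\right) \left(-26\right) = \left(-189\right) \left(-26\right) = 4914$)
$A f{\left(l,t{\left(-4,1 \right)} \right)} = 4914 \left(- \frac{1}{2}\right) = -2457$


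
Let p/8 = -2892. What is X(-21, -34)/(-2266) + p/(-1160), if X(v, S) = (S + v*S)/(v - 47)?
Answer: 3277361/164285 ≈ 19.949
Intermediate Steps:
p = -23136 (p = 8*(-2892) = -23136)
X(v, S) = (S + S*v)/(-47 + v)
X(-21, -34)/(-2266) + p/(-1160) = -34*(1 - 21)/(-47 - 21)/(-2266) - 23136/(-1160) = -34*(-20)/(-68)*(-1/2266) - 23136*(-1/1160) = -34*(-1/68)*(-20)*(-1/2266) + 2892/145 = -10*(-1/2266) + 2892/145 = 5/1133 + 2892/145 = 3277361/164285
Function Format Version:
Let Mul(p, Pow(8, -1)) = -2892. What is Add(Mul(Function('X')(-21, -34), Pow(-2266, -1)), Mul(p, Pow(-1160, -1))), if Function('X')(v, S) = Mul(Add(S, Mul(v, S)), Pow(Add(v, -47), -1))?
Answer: Rational(3277361, 164285) ≈ 19.949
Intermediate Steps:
p = -23136 (p = Mul(8, -2892) = -23136)
Function('X')(v, S) = Mul(Pow(Add(-47, v), -1), Add(S, Mul(S, v))) (Function('X')(v, S) = Mul(Add(S, Mul(S, v)), Pow(Add(-47, v), -1)) = Mul(Pow(Add(-47, v), -1), Add(S, Mul(S, v))))
Add(Mul(Function('X')(-21, -34), Pow(-2266, -1)), Mul(p, Pow(-1160, -1))) = Add(Mul(Mul(-34, Pow(Add(-47, -21), -1), Add(1, -21)), Pow(-2266, -1)), Mul(-23136, Pow(-1160, -1))) = Add(Mul(Mul(-34, Pow(-68, -1), -20), Rational(-1, 2266)), Mul(-23136, Rational(-1, 1160))) = Add(Mul(Mul(-34, Rational(-1, 68), -20), Rational(-1, 2266)), Rational(2892, 145)) = Add(Mul(-10, Rational(-1, 2266)), Rational(2892, 145)) = Add(Rational(5, 1133), Rational(2892, 145)) = Rational(3277361, 164285)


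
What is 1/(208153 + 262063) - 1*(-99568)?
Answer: 46818466689/470216 ≈ 99568.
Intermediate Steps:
1/(208153 + 262063) - 1*(-99568) = 1/470216 + 99568 = 46818466689/470216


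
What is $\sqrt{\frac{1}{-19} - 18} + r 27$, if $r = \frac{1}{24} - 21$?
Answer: $- \frac{4527}{8} + \frac{7 i \sqrt{133}}{19} \approx -565.88 + 4.2488 i$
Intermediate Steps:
$r = - \frac{503}{24}$ ($r = \frac{1}{24} - 21 = - \frac{503}{24} \approx -20.958$)
$\sqrt{\frac{1}{-19} - 18} + r 27 = \sqrt{\frac{1}{-19} - 18} - \frac{4527}{8} = \sqrt{- \frac{1}{19} - 18} - \frac{4527}{8} = \sqrt{- \frac{343}{19}} - \frac{4527}{8} = \frac{7 i \sqrt{133}}{19} - \frac{4527}{8} = - \frac{4527}{8} + \frac{7 i \sqrt{133}}{19}$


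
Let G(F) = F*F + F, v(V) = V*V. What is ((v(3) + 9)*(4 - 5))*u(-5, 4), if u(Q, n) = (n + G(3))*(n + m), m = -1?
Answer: -864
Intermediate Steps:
v(V) = V²
G(F) = F + F² (G(F) = F² + F = F + F²)
u(Q, n) = (-1 + n)*(12 + n) (u(Q, n) = (n + 3*(1 + 3))*(n - 1) = (n + 3*4)*(-1 + n) = (n + 12)*(-1 + n) = (12 + n)*(-1 + n) = (-1 + n)*(12 + n))
((v(3) + 9)*(4 - 5))*u(-5, 4) = ((3² + 9)*(4 - 5))*(-12 + 4² + 11*4) = ((9 + 9)*(-1))*(-12 + 16 + 44) = (18*(-1))*48 = -18*48 = -864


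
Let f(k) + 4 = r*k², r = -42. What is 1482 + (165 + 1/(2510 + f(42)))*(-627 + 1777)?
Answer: 6844383937/35791 ≈ 1.9123e+5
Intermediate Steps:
f(k) = -4 - 42*k²
1482 + (165 + 1/(2510 + f(42)))*(-627 + 1777) = 1482 + (165 + 1/(2510 + (-4 - 42*42²)))*(-627 + 1777) = 1482 + (165 + 1/(2510 + (-4 - 42*1764)))*1150 = 1482 + (165 + 1/(2510 + (-4 - 74088)))*1150 = 1482 + (165 + 1/(2510 - 74092))*1150 = 1482 + (165 + 1/(-71582))*1150 = 1482 + (165 - 1/71582)*1150 = 1482 + (11811029/71582)*1150 = 1482 + 6791341675/35791 = 6844383937/35791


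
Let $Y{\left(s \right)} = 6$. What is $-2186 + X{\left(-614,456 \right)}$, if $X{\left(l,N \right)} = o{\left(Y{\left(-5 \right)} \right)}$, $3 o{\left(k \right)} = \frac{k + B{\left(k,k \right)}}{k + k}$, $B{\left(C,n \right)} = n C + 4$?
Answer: $- \frac{39325}{18} \approx -2184.7$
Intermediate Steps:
$B{\left(C,n \right)} = 4 + C n$ ($B{\left(C,n \right)} = C n + 4 = 4 + C n$)
$o{\left(k \right)} = \frac{4 + k + k^{2}}{6 k}$ ($o{\left(k \right)} = \frac{\left(k + \left(4 + k k\right)\right) \frac{1}{k + k}}{3} = \frac{\left(k + \left(4 + k^{2}\right)\right) \frac{1}{2 k}}{3} = \frac{\left(4 + k + k^{2}\right) \frac{1}{2 k}}{3} = \frac{\frac{1}{2} \frac{1}{k} \left(4 + k + k^{2}\right)}{3} = \frac{4 + k + k^{2}}{6 k}$)
$X{\left(l,N \right)} = \frac{23}{18}$ ($X{\left(l,N \right)} = \frac{4 + 6 + 6^{2}}{6 \cdot 6} = \frac{1}{6} \cdot \frac{1}{6} \left(4 + 6 + 36\right) = \frac{1}{6} \cdot \frac{1}{6} \cdot 46 = \frac{23}{18}$)
$-2186 + X{\left(-614,456 \right)} = -2186 + \frac{23}{18} = - \frac{39325}{18}$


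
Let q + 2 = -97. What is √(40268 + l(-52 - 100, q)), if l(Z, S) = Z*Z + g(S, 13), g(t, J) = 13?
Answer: √63385 ≈ 251.76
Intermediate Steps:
q = -99 (q = -2 - 97 = -99)
l(Z, S) = 13 + Z² (l(Z, S) = Z*Z + 13 = Z² + 13 = 13 + Z²)
√(40268 + l(-52 - 100, q)) = √(40268 + (13 + (-52 - 100)²)) = √(40268 + (13 + (-152)²)) = √(40268 + (13 + 23104)) = √(40268 + 23117) = √63385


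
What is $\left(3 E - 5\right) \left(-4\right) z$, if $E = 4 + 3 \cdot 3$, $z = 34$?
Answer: $-4624$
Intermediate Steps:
$E = 13$ ($E = 4 + 9 = 13$)
$\left(3 E - 5\right) \left(-4\right) z = \left(3 \cdot 13 - 5\right) \left(-4\right) 34 = \left(39 - 5\right) \left(-4\right) 34 = 34 \left(-4\right) 34 = \left(-136\right) 34 = -4624$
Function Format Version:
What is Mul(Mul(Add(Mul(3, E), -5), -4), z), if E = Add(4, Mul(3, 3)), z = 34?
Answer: -4624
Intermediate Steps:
E = 13 (E = Add(4, 9) = 13)
Mul(Mul(Add(Mul(3, E), -5), -4), z) = Mul(Mul(Add(Mul(3, 13), -5), -4), 34) = Mul(Mul(Add(39, -5), -4), 34) = Mul(Mul(34, -4), 34) = Mul(-136, 34) = -4624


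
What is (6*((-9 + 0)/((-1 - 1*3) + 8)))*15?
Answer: -405/2 ≈ -202.50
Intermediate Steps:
(6*((-9 + 0)/((-1 - 1*3) + 8)))*15 = (6*(-9/((-1 - 3) + 8)))*15 = (6*(-9/(-4 + 8)))*15 = (6*(-9/4))*15 = -27/2*15 = -405/2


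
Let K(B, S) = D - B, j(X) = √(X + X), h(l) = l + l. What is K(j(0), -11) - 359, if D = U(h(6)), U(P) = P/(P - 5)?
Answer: -2501/7 ≈ -357.29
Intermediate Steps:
h(l) = 2*l
U(P) = P/(-5 + P)
D = 12/7 (D = (2*6)/(-5 + 2*6) = 12/(-5 + 12) = 12/7 ≈ 1.7143)
j(X) = √2*√X (j(X) = √(2*X) = √2*√X)
K(B, S) = 12/7 - B
K(j(0), -11) - 359 = (12/7 - √2*√0) - 359 = (12/7 - √2*0) - 359 = (12/7 - 1*0) - 359 = (12/7 + 0) - 359 = 12/7 - 359 = -2501/7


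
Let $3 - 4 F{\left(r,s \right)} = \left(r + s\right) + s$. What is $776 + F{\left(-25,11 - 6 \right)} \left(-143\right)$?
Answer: $\frac{265}{2} \approx 132.5$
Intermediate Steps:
$F{\left(r,s \right)} = \frac{3}{4} - \frac{s}{2} - \frac{r}{4}$ ($F{\left(r,s \right)} = \frac{3}{4} - \frac{\left(r + s\right) + s}{4} = \frac{3}{4} - \frac{r + 2 s}{4} = \frac{3}{4} - \left(\frac{s}{2} + \frac{r}{4}\right) = \frac{3}{4} - \frac{s}{2} - \frac{r}{4}$)
$776 + F{\left(-25,11 - 6 \right)} \left(-143\right) = 776 + \left(\frac{3}{4} - \frac{11 - 6}{2} - - \frac{25}{4}\right) \left(-143\right) = 776 + \left(\frac{3}{4} - \frac{5}{2} + \frac{25}{4}\right) \left(-143\right) = 776 + \frac{9}{2} \left(-143\right) = 776 - \frac{1287}{2} = \frac{265}{2}$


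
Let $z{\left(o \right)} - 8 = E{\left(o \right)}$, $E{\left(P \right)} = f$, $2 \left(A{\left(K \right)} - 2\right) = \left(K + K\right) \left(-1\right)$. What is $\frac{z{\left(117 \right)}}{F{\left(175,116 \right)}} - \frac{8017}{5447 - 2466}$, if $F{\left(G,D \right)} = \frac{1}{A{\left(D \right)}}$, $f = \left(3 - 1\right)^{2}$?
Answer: $- \frac{4086025}{2981} \approx -1370.7$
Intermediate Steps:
$A{\left(K \right)} = 2 - K$ ($A{\left(K \right)} = 2 + \frac{\left(K + K\right) \left(-1\right)}{2} = 2 + \frac{2 K \left(-1\right)}{2} = 2 + \frac{\left(-2\right) K}{2} = 2 - K$)
$f = 4$ ($f = 2^{2} = 4$)
$E{\left(P \right)} = 4$
$z{\left(o \right)} = 12$ ($z{\left(o \right)} = 8 + 4 = 12$)
$F{\left(G,D \right)} = \frac{1}{2 - D}$
$\frac{z{\left(117 \right)}}{F{\left(175,116 \right)}} - \frac{8017}{5447 - 2466} = \frac{12}{\left(-1\right) \frac{1}{-2 + 116}} - \frac{8017}{5447 - 2466} = \frac{12}{\left(-1\right) \frac{1}{114}} - \frac{8017}{5447 - 2466} = \frac{12}{\left(-1\right) \frac{1}{114}} - \frac{8017}{2981} = \frac{12}{- \frac{1}{114}} - \frac{8017}{2981} = 12 \left(-114\right) - \frac{8017}{2981} = -1368 - \frac{8017}{2981} = - \frac{4086025}{2981}$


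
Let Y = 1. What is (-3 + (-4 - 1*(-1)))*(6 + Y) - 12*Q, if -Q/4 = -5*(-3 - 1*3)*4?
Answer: 5718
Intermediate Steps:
Q = -480 (Q = -4*(-5*(-3 - 1*3))*4 = -4*(-5*(-3 - 3))*4 = -4*(-5*(-6))*4 = -120*4 = -4*120 = -480)
(-3 + (-4 - 1*(-1)))*(6 + Y) - 12*Q = (-3 + (-4 - 1*(-1)))*(6 + 1) - 12*(-480) = (-3 + (-4 + 1))*7 + 5760 = (-3 - 3)*7 + 5760 = -6*7 + 5760 = -42 + 5760 = 5718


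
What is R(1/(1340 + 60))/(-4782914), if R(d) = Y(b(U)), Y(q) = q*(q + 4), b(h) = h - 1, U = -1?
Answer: 2/2391457 ≈ 8.3631e-7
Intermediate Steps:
b(h) = -1 + h
Y(q) = q*(4 + q)
R(d) = -4 (R(d) = (-1 - 1)*(4 + (-1 - 1)) = -2*(4 - 2) = -2*2 = -4)
R(1/(1340 + 60))/(-4782914) = -4/(-4782914) = -4*(-1/4782914) = 2/2391457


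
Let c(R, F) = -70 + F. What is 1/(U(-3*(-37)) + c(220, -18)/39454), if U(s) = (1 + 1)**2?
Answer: 19727/78864 ≈ 0.25014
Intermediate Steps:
U(s) = 4 (U(s) = 2**2 = 4)
1/(U(-3*(-37)) + c(220, -18)/39454) = 1/(4 + (-70 - 18)/39454) = 1/(4 - 88*1/39454) = 1/(4 - 44/19727) = 1/(78864/19727) = 19727/78864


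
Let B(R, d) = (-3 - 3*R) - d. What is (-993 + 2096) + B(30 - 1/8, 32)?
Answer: 7827/8 ≈ 978.38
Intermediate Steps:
B(R, d) = -3 - d - 3*R
(-993 + 2096) + B(30 - 1/8, 32) = (-993 + 2096) + (-3 - 1*32 - 3*(30 - 1/8)) = 1103 + (-3 - 32 - 3*(30 - 1*⅛)) = 1103 + (-3 - 32 - 3*(30 - ⅛)) = 1103 + (-3 - 32 - 3*239/8) = 1103 + (-3 - 32 - 717/8) = 1103 - 997/8 = 7827/8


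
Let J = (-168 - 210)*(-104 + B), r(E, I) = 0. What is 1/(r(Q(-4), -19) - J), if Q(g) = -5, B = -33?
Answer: -1/51786 ≈ -1.9310e-5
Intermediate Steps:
J = 51786 (J = (-168 - 210)*(-104 - 33) = -378*(-137) = 51786)
1/(r(Q(-4), -19) - J) = 1/(0 - 1*51786) = 1/(0 - 51786) = 1/(-51786) = -1/51786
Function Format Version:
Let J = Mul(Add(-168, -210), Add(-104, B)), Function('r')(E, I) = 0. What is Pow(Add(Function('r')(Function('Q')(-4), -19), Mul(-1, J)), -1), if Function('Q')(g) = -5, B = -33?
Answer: Rational(-1, 51786) ≈ -1.9310e-5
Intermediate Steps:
J = 51786 (J = Mul(Add(-168, -210), Add(-104, -33)) = Mul(-378, -137) = 51786)
Pow(Add(Function('r')(Function('Q')(-4), -19), Mul(-1, J)), -1) = Pow(Add(0, Mul(-1, 51786)), -1) = Pow(Add(0, -51786), -1) = Pow(-51786, -1) = Rational(-1, 51786)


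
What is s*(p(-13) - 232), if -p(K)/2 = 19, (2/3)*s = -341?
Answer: 138105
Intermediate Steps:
s = -1023/2 (s = (3/2)*(-341) = -1023/2 ≈ -511.50)
p(K) = -38 (p(K) = -2*19 = -38)
s*(p(-13) - 232) = -1023*(-38 - 232)/2 = -1023/2*(-270) = 138105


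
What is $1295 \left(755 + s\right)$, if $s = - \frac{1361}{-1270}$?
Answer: $\frac{248694649}{254} \approx 9.7911 \cdot 10^{5}$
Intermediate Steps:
$s = \frac{1361}{1270}$ ($s = \left(-1361\right) \left(- \frac{1}{1270}\right) = \frac{1361}{1270} \approx 1.0717$)
$1295 \left(755 + s\right) = 1295 \left(755 + \frac{1361}{1270}\right) = 1295 \cdot \frac{960211}{1270} = \frac{248694649}{254}$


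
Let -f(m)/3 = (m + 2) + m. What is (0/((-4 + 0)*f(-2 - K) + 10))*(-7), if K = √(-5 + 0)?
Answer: 0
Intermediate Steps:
K = I*√5 (K = √(-5) = I*√5 ≈ 2.2361*I)
f(m) = -6 - 6*m (f(m) = -3*((m + 2) + m) = -3*((2 + m) + m) = -3*(2 + 2*m) = -6 - 6*m)
(0/((-4 + 0)*f(-2 - K) + 10))*(-7) = (0/((-4 + 0)*(-6 - 6*(-2 - I*√5)) + 10))*(-7) = (0/(-4*(-6 - 6*(-2 - I*√5)) + 10))*(-7) = (0/(-4*(-6 + (12 + 6*I*√5)) + 10))*(-7) = (0/(-4*(6 + 6*I*√5) + 10))*(-7) = (0/((-24 - 24*I*√5) + 10))*(-7) = (0/(-14 - 24*I*√5))*(-7) = 0*(-7) = 0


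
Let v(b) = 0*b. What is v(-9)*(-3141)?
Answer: 0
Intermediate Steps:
v(b) = 0
v(-9)*(-3141) = 0*(-3141) = 0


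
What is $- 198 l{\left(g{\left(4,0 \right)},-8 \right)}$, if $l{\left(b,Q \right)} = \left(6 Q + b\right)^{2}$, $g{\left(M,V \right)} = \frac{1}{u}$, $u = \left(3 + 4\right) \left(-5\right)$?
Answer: $- \frac{559500678}{1225} \approx -4.5674 \cdot 10^{5}$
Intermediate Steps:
$u = -35$ ($u = 7 \left(-5\right) = -35$)
$g{\left(M,V \right)} = - \frac{1}{35}$ ($g{\left(M,V \right)} = \frac{1}{-35} = - \frac{1}{35}$)
$l{\left(b,Q \right)} = \left(b + 6 Q\right)^{2}$
$- 198 l{\left(g{\left(4,0 \right)},-8 \right)} = - 198 \left(- \frac{1}{35} + 6 \left(-8\right)\right)^{2} = - 198 \left(- \frac{1}{35} - 48\right)^{2} = - 198 \left(- \frac{1681}{35}\right)^{2} = \left(-198\right) \frac{2825761}{1225} = - \frac{559500678}{1225}$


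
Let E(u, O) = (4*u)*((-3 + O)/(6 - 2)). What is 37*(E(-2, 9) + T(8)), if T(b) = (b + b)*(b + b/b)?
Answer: 4884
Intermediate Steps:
T(b) = 2*b*(1 + b) (T(b) = (2*b)*(b + 1) = (2*b)*(1 + b) = 2*b*(1 + b))
E(u, O) = 4*u*(-3/4 + O/4) (E(u, O) = (4*u)*((-3 + O)/4) = (4*u)*((-3 + O)*(1/4)) = (4*u)*(-3/4 + O/4) = 4*u*(-3/4 + O/4))
37*(E(-2, 9) + T(8)) = 37*(-2*(-3 + 9) + 2*8*(1 + 8)) = 37*(-2*6 + 2*8*9) = 37*(-12 + 144) = 37*132 = 4884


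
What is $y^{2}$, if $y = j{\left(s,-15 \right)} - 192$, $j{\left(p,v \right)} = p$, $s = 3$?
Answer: $35721$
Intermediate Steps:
$y = -189$ ($y = 3 - 192 = -189$)
$y^{2} = \left(-189\right)^{2} = 35721$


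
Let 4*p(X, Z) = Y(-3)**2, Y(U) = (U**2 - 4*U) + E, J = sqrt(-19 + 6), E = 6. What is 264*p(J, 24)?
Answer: 48114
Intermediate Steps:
J = I*sqrt(13) (J = sqrt(-13) = I*sqrt(13) ≈ 3.6056*I)
Y(U) = 6 + U**2 - 4*U (Y(U) = (U**2 - 4*U) + 6 = 6 + U**2 - 4*U)
p(X, Z) = 729/4 (p(X, Z) = (6 + (-3)**2 - 4*(-3))**2/4 = (6 + 9 + 12)**2/4 = (1/4)*27**2 = (1/4)*729 = 729/4)
264*p(J, 24) = 264*(729/4) = 48114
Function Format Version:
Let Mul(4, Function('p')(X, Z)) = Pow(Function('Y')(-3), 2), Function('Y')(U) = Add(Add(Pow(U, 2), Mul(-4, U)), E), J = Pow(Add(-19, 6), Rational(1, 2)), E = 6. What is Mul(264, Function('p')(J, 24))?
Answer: 48114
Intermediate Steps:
J = Mul(I, Pow(13, Rational(1, 2))) (J = Pow(-13, Rational(1, 2)) = Mul(I, Pow(13, Rational(1, 2))) ≈ Mul(3.6056, I))
Function('Y')(U) = Add(6, Pow(U, 2), Mul(-4, U)) (Function('Y')(U) = Add(Add(Pow(U, 2), Mul(-4, U)), 6) = Add(6, Pow(U, 2), Mul(-4, U)))
Function('p')(X, Z) = Rational(729, 4) (Function('p')(X, Z) = Mul(Rational(1, 4), Pow(Add(6, Pow(-3, 2), Mul(-4, -3)), 2)) = Mul(Rational(1, 4), Pow(Add(6, 9, 12), 2)) = Mul(Rational(1, 4), Pow(27, 2)) = Mul(Rational(1, 4), 729) = Rational(729, 4))
Mul(264, Function('p')(J, 24)) = Mul(264, Rational(729, 4)) = 48114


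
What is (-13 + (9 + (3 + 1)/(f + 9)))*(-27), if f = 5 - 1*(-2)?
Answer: 405/4 ≈ 101.25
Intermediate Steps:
f = 7 (f = 5 + 2 = 7)
(-13 + (9 + (3 + 1)/(f + 9)))*(-27) = (-13 + (9 + (3 + 1)/(7 + 9)))*(-27) = (-13 + (9 + 4/16))*(-27) = (-13 + (9 + 4*(1/16)))*(-27) = (-13 + (9 + ¼))*(-27) = (-13 + 37/4)*(-27) = -15/4*(-27) = 405/4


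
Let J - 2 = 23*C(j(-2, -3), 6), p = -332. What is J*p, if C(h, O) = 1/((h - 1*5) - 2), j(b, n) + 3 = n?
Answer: -996/13 ≈ -76.615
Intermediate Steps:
j(b, n) = -3 + n
C(h, O) = 1/(-7 + h) (C(h, O) = 1/((h - 5) - 2) = 1/((-5 + h) - 2) = 1/(-7 + h))
J = 3/13 (J = 2 + 23/(-7 + (-3 - 3)) = 2 + 23/(-7 - 6) = 2 + 23/(-13) = 2 + 23*(-1/13) = 2 - 23/13 = 3/13 ≈ 0.23077)
J*p = (3/13)*(-332) = -996/13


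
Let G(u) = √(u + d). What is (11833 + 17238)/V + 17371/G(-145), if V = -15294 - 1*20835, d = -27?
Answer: -29071/36129 - 17371*I*√43/86 ≈ -0.80464 - 1324.5*I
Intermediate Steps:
G(u) = √(-27 + u) (G(u) = √(u - 27) = √(-27 + u))
V = -36129 (V = -15294 - 20835 = -36129)
(11833 + 17238)/V + 17371/G(-145) = (11833 + 17238)/(-36129) + 17371/(√(-27 - 145)) = 29071*(-1/36129) + 17371/(√(-172)) = -29071/36129 + 17371/((2*I*√43)) = -29071/36129 + 17371*(-I*√43/86) = -29071/36129 - 17371*I*√43/86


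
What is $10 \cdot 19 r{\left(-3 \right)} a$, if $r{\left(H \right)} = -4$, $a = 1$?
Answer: $-760$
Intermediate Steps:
$10 \cdot 19 r{\left(-3 \right)} a = 10 \cdot 19 \left(-4\right) 1 = 10 \left(\left(-76\right) 1\right) = 10 \left(-76\right) = -760$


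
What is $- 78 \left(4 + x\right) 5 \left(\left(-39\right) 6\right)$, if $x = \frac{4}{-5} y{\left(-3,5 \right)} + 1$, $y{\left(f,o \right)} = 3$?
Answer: $237276$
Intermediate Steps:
$x = - \frac{7}{5}$ ($x = \frac{4}{-5} \cdot 3 + 1 = 4 \left(- \frac{1}{5}\right) 3 + 1 = \left(- \frac{4}{5}\right) 3 + 1 = - \frac{12}{5} + 1 = - \frac{7}{5} \approx -1.4$)
$- 78 \left(4 + x\right) 5 \left(\left(-39\right) 6\right) = - 78 \left(4 - \frac{7}{5}\right) 5 \left(\left(-39\right) 6\right) = - 78 \cdot \frac{13}{5} \cdot 5 \left(-234\right) = \left(-78\right) 13 \left(-234\right) = \left(-1014\right) \left(-234\right) = 237276$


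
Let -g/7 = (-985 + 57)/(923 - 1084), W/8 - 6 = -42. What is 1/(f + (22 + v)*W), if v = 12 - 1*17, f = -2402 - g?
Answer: -23/166926 ≈ -0.00013779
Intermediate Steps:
W = -288 (W = 48 + 8*(-42) = 48 - 336 = -288)
g = -928/23 (g = -7*(-985 + 57)/(923 - 1084) = -(-6496)/(-161) = -(-6496)*(-1)/161 = -7*928/161 = -928/23 ≈ -40.348)
f = -54318/23 (f = -2402 - 1*(-928/23) = -2402 + 928/23 = -54318/23 ≈ -2361.7)
v = -5 (v = 12 - 17 = -5)
1/(f + (22 + v)*W) = 1/(-54318/23 + (22 - 5)*(-288)) = 1/(-54318/23 + 17*(-288)) = 1/(-54318/23 - 4896) = 1/(-166926/23) = -23/166926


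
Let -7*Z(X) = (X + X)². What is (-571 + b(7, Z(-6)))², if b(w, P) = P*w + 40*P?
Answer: 115885225/49 ≈ 2.3650e+6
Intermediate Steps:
Z(X) = -4*X²/7 (Z(X) = -(X + X)²/7 = -4*X²/7)
b(w, P) = 40*P + P*w
(-571 + b(7, Z(-6)))² = (-571 + (-4/7*(-6)²)*(40 + 7))² = (-571 - 4/7*36*47)² = (-571 - 144/7*47)² = (-571 - 6768/7)² = (-10765/7)² = 115885225/49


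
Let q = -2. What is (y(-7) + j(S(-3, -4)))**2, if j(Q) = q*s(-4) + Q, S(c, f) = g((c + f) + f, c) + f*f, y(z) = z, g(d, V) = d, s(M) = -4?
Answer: 36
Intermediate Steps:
S(c, f) = c + f**2 + 2*f (S(c, f) = ((c + f) + f) + f*f = (c + 2*f) + f**2 = c + f**2 + 2*f)
j(Q) = 8 + Q (j(Q) = -2*(-4) + Q = 8 + Q)
(y(-7) + j(S(-3, -4)))**2 = (-7 + (8 + (-3 + (-4)**2 + 2*(-4))))**2 = (-7 + (8 + (-3 + 16 - 8)))**2 = (-7 + (8 + 5))**2 = (-7 + 13)**2 = 6**2 = 36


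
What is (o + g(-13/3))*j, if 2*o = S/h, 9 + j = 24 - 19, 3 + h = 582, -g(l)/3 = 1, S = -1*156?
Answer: 2420/193 ≈ 12.539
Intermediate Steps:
S = -156
g(l) = -3 (g(l) = -3*1 = -3)
h = 579 (h = -3 + 582 = 579)
j = -4 (j = -9 + (24 - 19) = -9 + 5 = -4)
o = -26/193 (o = (-156/579)/2 = (-156*1/579)/2 = (½)*(-52/193) = -26/193 ≈ -0.13472)
(o + g(-13/3))*j = (-26/193 - 3)*(-4) = -605/193*(-4) = 2420/193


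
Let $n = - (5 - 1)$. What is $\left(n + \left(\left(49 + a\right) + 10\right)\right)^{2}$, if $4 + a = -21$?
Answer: $900$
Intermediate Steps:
$a = -25$ ($a = -4 - 21 = -25$)
$n = -4$ ($n = - (5 - 1) = \left(-1\right) 4 = -4$)
$\left(n + \left(\left(49 + a\right) + 10\right)\right)^{2} = \left(-4 + \left(\left(49 - 25\right) + 10\right)\right)^{2} = \left(-4 + \left(24 + 10\right)\right)^{2} = \left(-4 + 34\right)^{2} = 30^{2} = 900$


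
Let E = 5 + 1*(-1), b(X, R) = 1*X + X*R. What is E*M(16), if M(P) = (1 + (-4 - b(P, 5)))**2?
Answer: 39204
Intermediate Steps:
b(X, R) = X + R*X
E = 4 (E = 5 - 1 = 4)
M(P) = (-3 - 6*P)**2 (M(P) = (1 + (-4 - P*(1 + 5)))**2 = (1 + (-4 - P*6))**2 = (1 + (-4 - 6*P))**2 = (-3 - 6*P)**2)
E*M(16) = 4*(9*(1 + 2*16)**2) = 4*(9*(1 + 32)**2) = 4*(9*33**2) = 4*(9*1089) = 4*9801 = 39204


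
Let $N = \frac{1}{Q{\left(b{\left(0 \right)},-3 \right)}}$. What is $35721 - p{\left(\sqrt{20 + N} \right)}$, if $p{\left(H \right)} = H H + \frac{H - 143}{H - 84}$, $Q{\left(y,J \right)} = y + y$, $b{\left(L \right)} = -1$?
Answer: $\frac{334935483}{9382} - \frac{59 \sqrt{78}}{14073} \approx 35700.0$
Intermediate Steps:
$Q{\left(y,J \right)} = 2 y$
$N = - \frac{1}{2}$ ($N = \frac{1}{2 \left(-1\right)} = \frac{1}{-2} = - \frac{1}{2} \approx -0.5$)
$p{\left(H \right)} = H^{2} + \frac{-143 + H}{-84 + H}$
$35721 - p{\left(\sqrt{20 + N} \right)} = 35721 - \frac{-143 + \sqrt{20 - \frac{1}{2}} + \left(\sqrt{20 - \frac{1}{2}}\right)^{3} - 84 \left(\sqrt{20 - \frac{1}{2}}\right)^{2}}{-84 + \sqrt{20 - \frac{1}{2}}} = 35721 - \frac{-143 + \sqrt{\frac{39}{2}} + \left(\sqrt{\frac{39}{2}}\right)^{3} - 84 \left(\sqrt{\frac{39}{2}}\right)^{2}}{-84 + \sqrt{\frac{39}{2}}} = 35721 - \frac{-143 + \frac{\sqrt{78}}{2} + \left(\frac{\sqrt{78}}{2}\right)^{3} - 84 \left(\frac{\sqrt{78}}{2}\right)^{2}}{-84 + \frac{\sqrt{78}}{2}} = 35721 - \frac{-143 + \frac{\sqrt{78}}{2} + \frac{39 \sqrt{78}}{4} - 1638}{-84 + \frac{\sqrt{78}}{2}} = 35721 - \frac{-1781 + \frac{41 \sqrt{78}}{4}}{-84 + \frac{\sqrt{78}}{2}}$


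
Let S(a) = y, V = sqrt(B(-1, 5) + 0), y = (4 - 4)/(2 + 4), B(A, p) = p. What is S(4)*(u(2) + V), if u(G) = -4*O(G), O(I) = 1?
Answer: 0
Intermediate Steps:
y = 0 (y = 0/6 = 0*(1/6) = 0)
u(G) = -4 (u(G) = -4*1 = -4)
V = sqrt(5) (V = sqrt(5 + 0) = sqrt(5) ≈ 2.2361)
S(a) = 0
S(4)*(u(2) + V) = 0*(-4 + sqrt(5)) = 0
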